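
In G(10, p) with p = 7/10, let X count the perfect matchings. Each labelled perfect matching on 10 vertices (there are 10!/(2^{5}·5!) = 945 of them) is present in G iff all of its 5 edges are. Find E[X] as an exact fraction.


K_10 has 10!/(2^{5}·5!) = 945 labelled perfect matchings.
For each such perfect matching H, let X_H = 1 if all 5 edges of H are present in G. Then P[X_H = 1] = p^{5} = (7/10)^{5} = 16807/100000.
Summing the indicators: E[X] = Σ_H E[X_H] = 945 · p^{5} = 945 · 16807/100000 = 3176523/20000.
Numerically: E[X] ≈ 159.

E[X] = 945 · (7/10)^{5} = 3176523/20000 ≈ 159.


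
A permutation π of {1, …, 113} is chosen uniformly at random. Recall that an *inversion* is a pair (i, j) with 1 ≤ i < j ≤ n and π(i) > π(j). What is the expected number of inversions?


Write X = Σ X_I over the C(113, 2) = 6328 pairs i < j, with X_I the indicator of one inversion.
There are 6328 indicators.
For each fixed pair i < j, the values π(i) and π(j) are two distinct elements of {1, …, 113} in uniformly random order; by symmetry P[π(i) > π(j)] = 1/2.
By linearity: E[X] = 6328 · (1/2) = C(113, 2) · (1/2) = 6328/2 = 3164 ≈ 3164.00000.

E[X] = 3164 = 3164.00000.


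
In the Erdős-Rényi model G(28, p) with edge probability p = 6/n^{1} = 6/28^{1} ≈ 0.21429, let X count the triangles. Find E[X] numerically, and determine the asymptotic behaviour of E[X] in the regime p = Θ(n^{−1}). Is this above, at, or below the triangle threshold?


Number of potential triangles: C(28, 3) = 3276.
Each occurs with probability p³ ≈ (0.21429)³ ≈ 9.8396501e-03.
By linearity: E[X] = C(28, 3)·p³ ≈ 3276 · 9.8396501e-03 ≈ 32.23469.
Here α = 1, so p = 6/n is exactly at the triangle threshold p ~ 1/n. Asymptotically E[X] → c³/6 = 6³/6 = 36 ≈ 36.00000, a bounded constant. In this regime the triangle count is asymptotically Poisson(c³/6).

E[X] ≈ 32.23469; in regime p = Θ(1/n^{1}) E[X] stays bounded (at the triangle threshold p ~ 1/n).


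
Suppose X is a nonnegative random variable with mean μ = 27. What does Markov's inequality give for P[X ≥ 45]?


μ = E[X] = 27, a = 45.
Markov: P[X ≥ 45] ≤ μ/a = (27)/45 = 3/5.
Numerically: ≈ 0.600000.
(Since a = 45 > μ = 27.000000, the bound 3/5 is < 1 and informative.)

P[X ≥ 45] ≤ 3/5 ≈ 0.600000.


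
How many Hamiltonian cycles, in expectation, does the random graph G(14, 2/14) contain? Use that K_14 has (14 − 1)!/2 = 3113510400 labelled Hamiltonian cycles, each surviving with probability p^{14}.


K_14 has (14 − 1)!/2 = 3113510400 labelled Hamiltonian cycles.
For each such Hamiltonian cycle H, let X_H = 1 if all 14 edges of H are present in G. Then P[X_H = 1] = p^{14} = (1/7)^{14} = 1/678223072849.
Summing the indicators: E[X] = Σ_H E[X_H] = 3113510400 · p^{14} = 3113510400 · 1/678223072849 = 444787200/96889010407.
Numerically: E[X] ≈ 0.00459.

E[X] = 3113510400 · (1/7)^{14} = 444787200/96889010407 ≈ 0.00459.


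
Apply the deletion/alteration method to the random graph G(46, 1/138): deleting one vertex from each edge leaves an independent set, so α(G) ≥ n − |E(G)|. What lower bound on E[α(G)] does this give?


E[|E(G)|] = C(46, 2)·p = 1035 · (1/138) = 15/2.
E[α(G)] ≥ n − E[|E(G)|] = 46 − 15/2 = 77/2.
Numerically: ≈ 38.500.
(This is only a lower bound; the true E[α(G)] may be larger.)

E[α(G)] ≥ 77/2 ≈ 38.500.


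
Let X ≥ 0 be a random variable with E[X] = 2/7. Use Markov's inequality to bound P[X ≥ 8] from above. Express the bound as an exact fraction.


μ = E[X] = 2/7, a = 8.
Markov: P[X ≥ 8] ≤ μ/a = (2/7)/8 = 1/28.
Numerically: ≈ 0.03571.
(Since a = 8 > μ = 0.28571, the bound 1/28 is < 1 and informative.)

P[X ≥ 8] ≤ 1/28 ≈ 0.03571.


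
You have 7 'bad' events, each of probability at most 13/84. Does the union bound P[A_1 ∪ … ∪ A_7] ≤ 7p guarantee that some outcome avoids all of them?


Union bound: P[∪_{i=1}^{7} A_i] ≤ Σ_i P[A_i] ≤ 7·p = 7·(13/84) = 13/12.
Numerically: 13/12 ≈ 1.0833.
Is 13/12 < 1? NO.
Since the bound 13/12 is ≥ 1, the union bound is uninformative here; it does NOT by itself certify existence.

7·p = 13/12 ≈ 1.0833; existence NOT certified by the union bound.


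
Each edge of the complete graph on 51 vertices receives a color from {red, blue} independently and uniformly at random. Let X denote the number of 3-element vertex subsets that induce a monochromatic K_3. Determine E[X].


Let X = Σ_S X_S over the C(51, 3) = 20825 subsets S of size 3, where X_S = 1 if the K_3 on S is monochromatic.
For a fixed S, the K_3 on S has C(3, 2) = 3 edges. P[all 3 edges red] = (1/2)^3, and likewise for blue, so P[monochromatic] = 2·(1/2)^3 = 2^{1 − 3} = 1/4.
Summing: E[X] = C(51, 3) · 2^{1 − 3} = 20825 · 1/4 = 20825/4.
Numerically: E[X] ≈ 5206.2500.

E[X] = C(51,3)·2^(1−C(3,2)) = 20825/4 ≈ 5206.2500.


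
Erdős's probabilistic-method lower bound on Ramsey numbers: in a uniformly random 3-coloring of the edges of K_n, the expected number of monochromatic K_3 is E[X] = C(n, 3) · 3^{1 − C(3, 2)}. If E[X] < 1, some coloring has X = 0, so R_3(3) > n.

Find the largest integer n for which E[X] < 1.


We need C(n, 3) · 3^{1 − 3} < 1, i.e. C(n, 3) < 3^{3 − 1} = 9.
Check values of n near the boundary:
  n = 3: C(3, 3) = 1; 1 < 9? YES
  n = 4: C(4, 3) = 4; 4 < 9? YES
  n = 5: C(5, 3) = 10; 10 < 9? NO
  n = 6: C(6, 3) = 20; 20 < 9? NO
The largest n with C(n, 3) < 9 is n = 4 (where E[X] = 4/9 ≈ 0.444). Hence R_3(3) > 4, i.e. R_3(3) ≥ 5.

Largest n = 4; hence R_3(3) > 4.


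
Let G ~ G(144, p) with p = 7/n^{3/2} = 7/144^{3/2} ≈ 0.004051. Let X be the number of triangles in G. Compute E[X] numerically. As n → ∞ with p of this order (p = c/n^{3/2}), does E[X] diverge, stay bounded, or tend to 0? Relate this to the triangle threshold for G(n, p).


Number of potential triangles: C(144, 3) = 487344.
Each occurs with probability p³ ≈ (0.004051)³ ≈ 6.647570e-08.
By linearity: E[X] = C(144, 3)·p³ ≈ 487344 · 6.647570e-08 ≈ 0.0324.
Since α = 3/2 > 1, p = c/n^{3/2} = o(1/n) is below the triangle threshold p ~ 1/n. Asymptotically E[X] ~ (c³/6)·n^{3(1−α)} = (7³/6)·n^{-1.5} → 0, so by Markov's inequality G has no triangles w.h.p.

E[X] ≈ 0.0324; in regime p = Θ(1/n^{3/2}) E[X] tends to 0 (below the triangle threshold p ~ 1/n).


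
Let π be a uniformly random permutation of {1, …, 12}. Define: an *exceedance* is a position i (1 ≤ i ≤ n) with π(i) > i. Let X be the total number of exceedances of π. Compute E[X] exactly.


Write X = Σ_{i=1}^{12} X_i, where X_i = 1_{π(i) > i}.
For each fixed i, π(i) is uniform over {1, …, 12} (marginal of a uniform permutation), so P[π(i) > i] = (n − i)/n. Summing: Σ_{i=1}^{12} (n − i)/n = (0 + 1 + … + 11)/12 = 12(12 − 1)/(2·12) = (12 − 1)/2.
Hence E[X] = Σ_{i=1}^{12} (12 − i)/12 = 11/2 ≈ 5.50000.

E[X] = 11/2 = 5.50000.


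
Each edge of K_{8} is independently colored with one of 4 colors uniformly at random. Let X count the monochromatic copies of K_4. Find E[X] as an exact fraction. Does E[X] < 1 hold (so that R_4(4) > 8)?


E[X] = C(8, 4) · 4^{1 − 6} = 70 · 4^{−5} = 70/1024.
As a reduced fraction: E[X] = 35/512 ≈ 0.0684.
Is E[X] < 1? YES.
Since E[X] < 1, there exists a 4-coloring of K_{8} with no monochromatic K_4; hence R_4(4) > 8.

E[X] = 35/512 ≈ 0.0684; E[X] < 1, so R_4(4) > 8.


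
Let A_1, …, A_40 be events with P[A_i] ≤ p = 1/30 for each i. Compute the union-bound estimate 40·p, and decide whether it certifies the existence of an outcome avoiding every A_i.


Union bound: P[∪_{i=1}^{40} A_i] ≤ Σ_i P[A_i] ≤ 40·p = 40·(1/30) = 4/3.
Numerically: 4/3 ≈ 1.3333333.
Is 4/3 < 1? NO.
Since the bound 4/3 is ≥ 1, the union bound is uninformative here; it does NOT by itself certify existence.

40·p = 4/3 ≈ 1.3333333; existence NOT certified by the union bound.


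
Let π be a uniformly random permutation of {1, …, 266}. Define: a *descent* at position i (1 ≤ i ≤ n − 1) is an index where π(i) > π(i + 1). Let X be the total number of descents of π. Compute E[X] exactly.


Write X = Σ X_I over i = 1, …, 265, with X_I the indicator of one descent.
There are 265 indicators.
For each fixed i, the pair (π(i), π(i+1)) is a uniformly random ordered pair of distinct values from {1, …, 266}; by symmetry P[π(i) > π(i+1)] = 1/2.
By linearity: E[X] = 265 · (1/2) = (266 − 1) · (1/2) = 265/2 ≈ 132.50000.

E[X] = 265/2 = 132.50000.


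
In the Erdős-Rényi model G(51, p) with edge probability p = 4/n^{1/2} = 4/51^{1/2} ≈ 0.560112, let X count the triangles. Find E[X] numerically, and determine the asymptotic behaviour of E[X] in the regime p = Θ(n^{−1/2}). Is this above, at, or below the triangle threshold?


Number of potential triangles: C(51, 3) = 20825.
Each occurs with probability p³ ≈ (0.560112)³ ≈ 1.75721422e-01.
By linearity: E[X] = C(51, 3)·p³ ≈ 20825 · 1.75721422e-01 ≈ 3659.398620.
Since α = 1/2 < 1, p = c/n^{1/2} ≫ 1/n is above the triangle threshold p ~ 1/n. Asymptotically E[X] ~ (c³/6)·n^{3(1−α)} = (4³/6)·n^{1.5} → ∞; triangles are abundant w.h.p.

E[X] ≈ 3659.398620; in regime p = Θ(1/n^{1/2}) E[X] diverges (above the triangle threshold p ~ 1/n).


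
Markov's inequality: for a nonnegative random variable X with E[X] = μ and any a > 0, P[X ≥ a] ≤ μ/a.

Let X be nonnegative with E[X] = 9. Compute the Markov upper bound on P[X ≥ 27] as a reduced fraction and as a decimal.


μ = E[X] = 9, a = 27.
Markov: P[X ≥ 27] ≤ μ/a = (9)/27 = 1/3.
Numerically: ≈ 0.33333.
(Since a = 27 > μ = 9.00000, the bound 1/3 is < 1 and informative.)

P[X ≥ 27] ≤ 1/3 ≈ 0.33333.


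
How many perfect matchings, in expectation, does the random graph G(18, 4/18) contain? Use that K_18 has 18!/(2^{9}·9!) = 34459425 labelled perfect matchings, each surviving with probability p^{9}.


K_18 has 18!/(2^{9}·9!) = 34459425 labelled perfect matchings.
For each such perfect matching H, let X_H = 1 if all 9 edges of H are present in G. Then P[X_H = 1] = p^{9} = (2/9)^{9} = 512/387420489.
By linearity of expectation: E[X] = Σ_H E[X_H] = 34459425 · p^{9} = 34459425 · 512/387420489 = 217817600/4782969.
Numerically: E[X] ≈ 45.5402.

E[X] = 34459425 · (2/9)^{9} = 217817600/4782969 ≈ 45.5402.


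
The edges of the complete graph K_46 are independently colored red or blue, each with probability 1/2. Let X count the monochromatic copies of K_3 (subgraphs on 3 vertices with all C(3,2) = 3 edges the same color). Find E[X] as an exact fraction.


Let X = Σ_S X_S over the C(46, 3) = 15180 subsets S of size 3, where X_S = 1 if the K_3 on S is monochromatic.
For a fixed S, the K_3 on S has C(3, 2) = 3 edges. P[all 3 edges red] = (1/2)^3, and likewise for blue, so P[monochromatic] = 2·(1/2)^3 = 2^{1 − 3} = 1/4.
By linearity of expectation: E[X] = C(46, 3) · 2^{1 − 3} = 15180 · 1/4 = 3795.
Numerically: E[X] ≈ 3795.00000.

E[X] = C(46,3)·2^(1−C(3,2)) = 3795 ≈ 3795.00000.


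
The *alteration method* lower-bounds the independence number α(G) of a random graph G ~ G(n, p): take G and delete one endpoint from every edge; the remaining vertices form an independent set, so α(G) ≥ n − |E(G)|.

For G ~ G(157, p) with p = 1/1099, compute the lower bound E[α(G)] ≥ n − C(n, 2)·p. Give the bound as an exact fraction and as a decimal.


E[|E(G)|] = C(157, 2)·p = 12246 · (1/1099) = 78/7.
E[α(G)] ≥ n − E[|E(G)|] = 157 − 78/7 = 1021/7.
Numerically: ≈ 145.857143.
(This is only a lower bound; the true E[α(G)] may be larger.)

E[α(G)] ≥ 1021/7 ≈ 145.857143.


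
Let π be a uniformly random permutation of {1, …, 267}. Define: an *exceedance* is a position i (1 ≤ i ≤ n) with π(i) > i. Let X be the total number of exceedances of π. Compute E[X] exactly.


Write X = Σ_{i=1}^{267} X_i, where X_i = 1_{π(i) > i}.
For each fixed i, π(i) is uniform over {1, …, 267} (marginal of a uniform permutation), so P[π(i) > i] = (n − i)/n. Summing: Σ_{i=1}^{267} (n − i)/n = (0 + 1 + … + 266)/267 = 267(267 − 1)/(2·267) = (267 − 1)/2.
Hence E[X] = Σ_{i=1}^{267} (267 − i)/267 = 133 ≈ 133.000.

E[X] = 133 = 133.000.


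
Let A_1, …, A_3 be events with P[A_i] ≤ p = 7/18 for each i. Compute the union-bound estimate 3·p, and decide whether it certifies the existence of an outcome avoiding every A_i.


Union bound: P[∪_{i=1}^{3} A_i] ≤ Σ_i P[A_i] ≤ 3·p = 3·(7/18) = 7/6.
Numerically: 7/6 ≈ 1.16667.
Is 7/6 < 1? NO.
Since the bound 7/6 is ≥ 1, the union bound is uninformative here; it does NOT by itself certify existence.

3·p = 7/6 ≈ 1.16667; existence NOT certified by the union bound.


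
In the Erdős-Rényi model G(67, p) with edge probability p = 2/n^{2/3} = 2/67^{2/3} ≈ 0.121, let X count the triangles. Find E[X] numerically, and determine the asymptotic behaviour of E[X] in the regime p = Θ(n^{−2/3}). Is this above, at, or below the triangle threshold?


Number of potential triangles: C(67, 3) = 47905.
Each occurs with probability p³ ≈ (0.121)³ ≈ 1.78213e-03.
By linearity: E[X] = C(67, 3)·p³ ≈ 47905 · 1.78213e-03 ≈ 85.373.
Since α = 2/3 < 1, p = c/n^{2/3} ≫ 1/n is above the triangle threshold p ~ 1/n. Asymptotically E[X] ~ (c³/6)·n^{3(1−α)} = (2³/6)·n^{1} → ∞; triangles are abundant w.h.p.

E[X] ≈ 85.373; in regime p = Θ(1/n^{2/3}) E[X] diverges (above the triangle threshold p ~ 1/n).


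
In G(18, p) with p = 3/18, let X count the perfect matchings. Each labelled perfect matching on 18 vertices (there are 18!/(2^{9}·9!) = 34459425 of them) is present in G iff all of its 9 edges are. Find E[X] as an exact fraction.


K_18 has 18!/(2^{9}·9!) = 34459425 labelled perfect matchings.
For each such perfect matching H, let X_H = 1 if all 9 edges of H are present in G. Then P[X_H = 1] = p^{9} = (1/6)^{9} = 1/10077696.
Summing the indicators: E[X] = Σ_H E[X_H] = 34459425 · p^{9} = 34459425 · 1/10077696 = 425425/124416.
Numerically: E[X] ≈ 3.41938.

E[X] = 34459425 · (1/6)^{9} = 425425/124416 ≈ 3.41938.


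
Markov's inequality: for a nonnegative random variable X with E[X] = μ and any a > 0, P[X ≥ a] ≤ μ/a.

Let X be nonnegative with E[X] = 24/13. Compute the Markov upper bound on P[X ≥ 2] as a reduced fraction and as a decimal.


μ = E[X] = 24/13, a = 2.
Markov: P[X ≥ 2] ≤ μ/a = (24/13)/2 = 12/13.
Numerically: ≈ 0.92308.
(Since a = 2 > μ = 1.84615, the bound 12/13 is < 1 and informative.)

P[X ≥ 2] ≤ 12/13 ≈ 0.92308.


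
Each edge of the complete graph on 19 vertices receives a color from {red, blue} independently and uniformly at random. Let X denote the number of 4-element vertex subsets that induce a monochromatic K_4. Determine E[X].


Let X = Σ_S X_S over the C(19, 4) = 3876 subsets S of size 4, where X_S = 1 if the K_4 on S is monochromatic.
For a fixed S, the K_4 on S has C(4, 2) = 6 edges. P[all 6 edges red] = (1/2)^6, and likewise for blue, so P[monochromatic] = 2·(1/2)^6 = 2^{1 − 6} = 1/32.
Summing: E[X] = C(19, 4) · 2^{1 − 6} = 3876 · 1/32 = 969/8.
Numerically: E[X] ≈ 121.12500.

E[X] = C(19,4)·2^(1−C(4,2)) = 969/8 ≈ 121.12500.


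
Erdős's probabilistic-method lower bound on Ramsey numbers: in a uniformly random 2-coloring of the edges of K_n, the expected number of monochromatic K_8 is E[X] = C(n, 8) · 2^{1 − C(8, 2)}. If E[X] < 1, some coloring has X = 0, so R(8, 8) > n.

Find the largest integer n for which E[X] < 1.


We need C(n, 8) · 2^{1 − 28} < 1, i.e. C(n, 8) < 2^{28 − 1} = 134217728.
Check values of n near the boundary:
  n = 41: C(41, 8) = 95548245; 95548245 < 134217728? YES
  n = 42: C(42, 8) = 118030185; 118030185 < 134217728? YES
  n = 43: C(43, 8) = 145008513; 145008513 < 134217728? NO
  n = 44: C(44, 8) = 177232627; 177232627 < 134217728? NO
The largest n with C(n, 8) < 134217728 is n = 42 (where E[X] = 118030185/134217728 ≈ 0.8793934). Hence R(8, 8) > 42, i.e. R(8, 8) ≥ 43.

Largest n = 42; hence R(8, 8) > 42.


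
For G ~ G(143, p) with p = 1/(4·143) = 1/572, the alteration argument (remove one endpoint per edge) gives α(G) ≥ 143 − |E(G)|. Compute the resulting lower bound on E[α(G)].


E[|E(G)|] = C(143, 2)·p = 10153 · (1/572) = 71/4.
E[α(G)] ≥ n − E[|E(G)|] = 143 − 71/4 = 501/4.
Numerically: ≈ 125.2500.
(This is only a lower bound; the true E[α(G)] may be larger.)

E[α(G)] ≥ 501/4 ≈ 125.2500.


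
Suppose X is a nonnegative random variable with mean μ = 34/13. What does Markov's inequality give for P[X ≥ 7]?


μ = E[X] = 34/13, a = 7.
Markov: P[X ≥ 7] ≤ μ/a = (34/13)/7 = 34/91.
Numerically: ≈ 0.374.
(Since a = 7 > μ = 2.615, the bound 34/91 is < 1 and informative.)

P[X ≥ 7] ≤ 34/91 ≈ 0.374.


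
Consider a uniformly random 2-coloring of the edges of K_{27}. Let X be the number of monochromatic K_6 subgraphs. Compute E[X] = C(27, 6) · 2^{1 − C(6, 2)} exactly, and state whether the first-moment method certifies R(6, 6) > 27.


E[X] = C(27, 6) · 2^{1 − 15} = 296010 · 2^{−14} = 296010/16384.
As a reduced fraction: E[X] = 148005/8192 ≈ 18.0670.
Is E[X] < 1? NO.
Since E[X] ≥ 1, the first-moment bound is inconclusive at n = 27; it does NOT by itself certify R(6, 6) > 27.

E[X] = 148005/8192 ≈ 18.0670; E[X] ≥ 1; first-moment method inconclusive here.


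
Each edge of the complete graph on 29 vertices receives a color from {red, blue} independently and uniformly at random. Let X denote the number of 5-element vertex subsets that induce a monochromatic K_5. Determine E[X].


Let X = Σ_S X_S over the C(29, 5) = 118755 subsets S of size 5, where X_S = 1 if the K_5 on S is monochromatic.
For a fixed S, the K_5 on S has C(5, 2) = 10 edges. P[all 10 edges red] = (1/2)^10, and likewise for blue, so P[monochromatic] = 2·(1/2)^10 = 2^{1 − 10} = 1/512.
By linearity of expectation: E[X] = C(29, 5) · 2^{1 − 10} = 118755 · 1/512 = 118755/512.
Numerically: E[X] ≈ 231.943359.

E[X] = C(29,5)·2^(1−C(5,2)) = 118755/512 ≈ 231.943359.


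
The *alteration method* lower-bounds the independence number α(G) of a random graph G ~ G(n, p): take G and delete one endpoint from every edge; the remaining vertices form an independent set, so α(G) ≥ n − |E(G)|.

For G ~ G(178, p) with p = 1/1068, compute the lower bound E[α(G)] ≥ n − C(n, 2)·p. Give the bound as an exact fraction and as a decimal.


E[|E(G)|] = C(178, 2)·p = 15753 · (1/1068) = 59/4.
E[α(G)] ≥ n − E[|E(G)|] = 178 − 59/4 = 653/4.
Numerically: ≈ 163.25000.
(This is only a lower bound; the true E[α(G)] may be larger.)

E[α(G)] ≥ 653/4 ≈ 163.25000.


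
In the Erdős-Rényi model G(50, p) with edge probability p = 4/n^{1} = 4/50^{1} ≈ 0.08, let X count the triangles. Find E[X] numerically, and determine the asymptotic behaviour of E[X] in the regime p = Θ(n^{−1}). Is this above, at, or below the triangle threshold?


Number of potential triangles: C(50, 3) = 19600.
Each occurs with probability p³ ≈ (0.08)³ ≈ 5.120000e-04.
By linearity: E[X] = C(50, 3)·p³ ≈ 19600 · 5.120000e-04 ≈ 10.0352.
Here α = 1, so p = 4/n is exactly at the triangle threshold p ~ 1/n. Asymptotically E[X] → c³/6 = 4³/6 = 32/3 ≈ 10.6667, a bounded constant. In this regime the triangle count is asymptotically Poisson(c³/6).

E[X] ≈ 10.0352; in regime p = Θ(1/n^{1}) E[X] stays bounded (at the triangle threshold p ~ 1/n).


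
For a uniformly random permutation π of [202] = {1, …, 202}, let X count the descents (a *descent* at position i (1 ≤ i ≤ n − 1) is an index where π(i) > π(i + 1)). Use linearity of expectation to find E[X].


Write X = Σ X_I over i = 1, …, 201, with X_I the indicator of one descent.
There are 201 indicators.
For each fixed i, the pair (π(i), π(i+1)) is a uniformly random ordered pair of distinct values from {1, …, 202}; by symmetry P[π(i) > π(i+1)] = 1/2.
By linearity: E[X] = 201 · (1/2) = (202 − 1) · (1/2) = 201/2 ≈ 100.500.

E[X] = 201/2 = 100.500.


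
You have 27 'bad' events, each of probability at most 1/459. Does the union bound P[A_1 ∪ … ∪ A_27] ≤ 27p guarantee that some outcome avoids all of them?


Union bound: P[∪_{i=1}^{27} A_i] ≤ Σ_i P[A_i] ≤ 27·p = 27·(1/459) = 1/17.
Numerically: 1/17 ≈ 0.05882.
Is 1/17 < 1? YES.
Since P[∪ A_i] ≤ 1/17 < 1, the complement has P[∩ A_i^c] ≥ 1 − 1/17 = 16/17 > 0, so some outcome avoids every A_i.

27·p = 1/17 ≈ 0.05882; existence CERTIFIED by the union bound.


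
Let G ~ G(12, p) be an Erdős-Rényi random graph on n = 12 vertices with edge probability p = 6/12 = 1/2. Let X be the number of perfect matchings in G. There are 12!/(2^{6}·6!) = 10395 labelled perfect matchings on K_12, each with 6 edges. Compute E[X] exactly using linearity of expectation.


K_12 has 12!/(2^{6}·6!) = 10395 labelled perfect matchings.
For each such perfect matching H, let X_H = 1 if all 6 edges of H are present in G. Then P[X_H = 1] = p^{6} = (1/2)^{6} = 1/64.
Summing the indicators: E[X] = Σ_H E[X_H] = 10395 · p^{6} = 10395 · 1/64 = 10395/64.
Numerically: E[X] ≈ 162.422.

E[X] = 10395 · (1/2)^{6} = 10395/64 ≈ 162.422.


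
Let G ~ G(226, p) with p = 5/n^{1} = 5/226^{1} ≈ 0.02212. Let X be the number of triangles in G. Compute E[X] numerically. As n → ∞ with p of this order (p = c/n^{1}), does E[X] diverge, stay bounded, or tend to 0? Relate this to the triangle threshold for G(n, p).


Number of potential triangles: C(226, 3) = 1898400.
Each occurs with probability p³ ≈ (0.02212)³ ≈ 1.082891e-05.
By linearity: E[X] = C(226, 3)·p³ ≈ 1898400 · 1.082891e-05 ≈ 20.5576.
Here α = 1, so p = 5/n is exactly at the triangle threshold p ~ 1/n. Asymptotically E[X] → c³/6 = 5³/6 = 125/6 ≈ 20.8333, a bounded constant. In this regime the triangle count is asymptotically Poisson(c³/6).

E[X] ≈ 20.5576; in regime p = Θ(1/n^{1}) E[X] stays bounded (at the triangle threshold p ~ 1/n).


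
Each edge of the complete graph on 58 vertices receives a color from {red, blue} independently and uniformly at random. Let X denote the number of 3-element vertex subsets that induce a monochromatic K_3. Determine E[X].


Let X = Σ_S X_S over the C(58, 3) = 30856 subsets S of size 3, where X_S = 1 if the K_3 on S is monochromatic.
For a fixed S, the K_3 on S has C(3, 2) = 3 edges. P[all 3 edges red] = (1/2)^3, and likewise for blue, so P[monochromatic] = 2·(1/2)^3 = 2^{1 − 3} = 1/4.
By linearity of expectation: E[X] = C(58, 3) · 2^{1 − 3} = 30856 · 1/4 = 7714.
Numerically: E[X] ≈ 7714.000.

E[X] = C(58,3)·2^(1−C(3,2)) = 7714 ≈ 7714.000.


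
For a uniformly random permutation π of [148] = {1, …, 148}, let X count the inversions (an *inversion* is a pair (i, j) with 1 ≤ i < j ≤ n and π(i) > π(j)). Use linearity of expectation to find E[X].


Write X = Σ X_I over the C(148, 2) = 10878 pairs i < j, with X_I the indicator of one inversion.
There are 10878 indicators.
For each fixed pair i < j, the values π(i) and π(j) are two distinct elements of {1, …, 148} in uniformly random order; by symmetry P[π(i) > π(j)] = 1/2.
By linearity: E[X] = 10878 · (1/2) = C(148, 2) · (1/2) = 10878/2 = 5439 ≈ 5439.00000.

E[X] = 5439 = 5439.00000.


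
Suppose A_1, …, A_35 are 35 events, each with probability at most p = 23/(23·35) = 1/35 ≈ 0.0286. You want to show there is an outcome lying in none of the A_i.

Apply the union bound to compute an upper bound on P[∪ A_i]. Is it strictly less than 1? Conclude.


Union bound: P[∪_{i=1}^{35} A_i] ≤ Σ_i P[A_i] ≤ 35·p = 35·(1/35) = 1.
Numerically: 1 ≈ 1.0000.
Is 1 < 1? NO.
Since the bound 1 is ≥ 1, the union bound is uninformative here; it does NOT by itself certify existence.

35·p = 1 ≈ 1.0000; existence NOT certified by the union bound.


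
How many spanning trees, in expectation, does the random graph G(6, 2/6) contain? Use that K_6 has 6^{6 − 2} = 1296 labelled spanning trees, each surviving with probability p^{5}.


K_6 has 6^{6 − 2} = 1296 labelled spanning trees.
For each such spanning tree H, let X_H = 1 if all 5 edges of H are present in G. Then P[X_H = 1] = p^{5} = (1/3)^{5} = 1/243.
Summing the indicators: E[X] = Σ_H E[X_H] = 1296 · p^{5} = 1296 · 1/243 = 16/3.
Numerically: E[X] ≈ 5.3333.

E[X] = 1296 · (1/3)^{5} = 16/3 ≈ 5.3333.


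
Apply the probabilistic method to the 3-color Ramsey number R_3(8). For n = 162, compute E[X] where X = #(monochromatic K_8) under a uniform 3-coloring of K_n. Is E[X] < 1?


E[X] = C(162, 8) · 3^{1 − 28} = 9870758125020 · 3^{−27} = 9870758125020/7625597484987.
As a reduced fraction: E[X] = 121861211420/94143178827 ≈ 1.294424.
Is E[X] < 1? NO.
Since E[X] ≥ 1, the first-moment bound is inconclusive at n = 162; it does NOT by itself certify R_3(8) > 162.

E[X] = 121861211420/94143178827 ≈ 1.294424; E[X] ≥ 1; first-moment method inconclusive here.


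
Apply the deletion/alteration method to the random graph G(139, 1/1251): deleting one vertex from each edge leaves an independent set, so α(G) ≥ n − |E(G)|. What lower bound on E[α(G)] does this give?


E[|E(G)|] = C(139, 2)·p = 9591 · (1/1251) = 23/3.
E[α(G)] ≥ n − E[|E(G)|] = 139 − 23/3 = 394/3.
Numerically: ≈ 131.333.
(This is only a lower bound; the true E[α(G)] may be larger.)

E[α(G)] ≥ 394/3 ≈ 131.333.


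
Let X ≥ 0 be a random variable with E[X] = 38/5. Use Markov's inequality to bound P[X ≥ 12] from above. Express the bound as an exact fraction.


μ = E[X] = 38/5, a = 12.
Markov: P[X ≥ 12] ≤ μ/a = (38/5)/12 = 19/30.
Numerically: ≈ 0.63333.
(Since a = 12 > μ = 7.60000, the bound 19/30 is < 1 and informative.)

P[X ≥ 12] ≤ 19/30 ≈ 0.63333.


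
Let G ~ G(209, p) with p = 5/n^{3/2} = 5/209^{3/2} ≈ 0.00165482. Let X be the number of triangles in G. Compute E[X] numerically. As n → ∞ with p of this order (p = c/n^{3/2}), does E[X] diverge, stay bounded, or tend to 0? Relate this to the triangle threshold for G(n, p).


Number of potential triangles: C(209, 3) = 1499784.
Each occurs with probability p³ ≈ (0.00165482)³ ≈ 4.53160164e-09.
By linearity: E[X] = C(209, 3)·p³ ≈ 1499784 · 4.53160164e-09 ≈ 0.006796.
Since α = 3/2 > 1, p = c/n^{3/2} = o(1/n) is below the triangle threshold p ~ 1/n. Asymptotically E[X] ~ (c³/6)·n^{3(1−α)} = (5³/6)·n^{-1.5} → 0, so by Markov's inequality G has no triangles w.h.p.

E[X] ≈ 0.006796; in regime p = Θ(1/n^{3/2}) E[X] tends to 0 (below the triangle threshold p ~ 1/n).


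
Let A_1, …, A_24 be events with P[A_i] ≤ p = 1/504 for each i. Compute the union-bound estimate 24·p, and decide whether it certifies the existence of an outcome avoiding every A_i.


Union bound: P[∪_{i=1}^{24} A_i] ≤ Σ_i P[A_i] ≤ 24·p = 24·(1/504) = 1/21.
Numerically: 1/21 ≈ 0.0476190.
Is 1/21 < 1? YES.
Since P[∪ A_i] ≤ 1/21 < 1, the complement has P[∩ A_i^c] ≥ 1 − 1/21 = 20/21 > 0, so some outcome avoids every A_i.

24·p = 1/21 ≈ 0.0476190; existence CERTIFIED by the union bound.


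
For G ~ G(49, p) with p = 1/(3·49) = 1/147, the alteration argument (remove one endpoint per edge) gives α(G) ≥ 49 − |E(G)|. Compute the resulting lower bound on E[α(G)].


E[|E(G)|] = C(49, 2)·p = 1176 · (1/147) = 8.
E[α(G)] ≥ n − E[|E(G)|] = 49 − 8 = 41.
Numerically: ≈ 41.000000.
(This is only a lower bound; the true E[α(G)] may be larger.)

E[α(G)] ≥ 41 ≈ 41.000000.


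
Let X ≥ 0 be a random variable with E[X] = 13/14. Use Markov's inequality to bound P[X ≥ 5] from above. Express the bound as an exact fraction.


μ = E[X] = 13/14, a = 5.
Markov: P[X ≥ 5] ≤ μ/a = (13/14)/5 = 13/70.
Numerically: ≈ 0.186.
(Since a = 5 > μ = 0.929, the bound 13/70 is < 1 and informative.)

P[X ≥ 5] ≤ 13/70 ≈ 0.186.


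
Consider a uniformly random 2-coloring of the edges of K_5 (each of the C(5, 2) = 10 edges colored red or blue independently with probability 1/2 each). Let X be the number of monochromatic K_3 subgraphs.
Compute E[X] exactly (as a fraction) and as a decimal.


Let X = Σ_S X_S over the C(5, 3) = 10 subsets S of size 3, where X_S = 1 if the K_3 on S is monochromatic.
For a fixed S, the K_3 on S has C(3, 2) = 3 edges. P[all 3 edges red] = (1/2)^3, and likewise for blue, so P[monochromatic] = 2·(1/2)^3 = 2^{1 − 3} = 1/4.
By linearity of expectation: E[X] = C(5, 3) · 2^{1 − 3} = 10 · 1/4 = 5/2.
Numerically: E[X] ≈ 2.50000.

E[X] = C(5,3)·2^(1−C(3,2)) = 5/2 ≈ 2.50000.


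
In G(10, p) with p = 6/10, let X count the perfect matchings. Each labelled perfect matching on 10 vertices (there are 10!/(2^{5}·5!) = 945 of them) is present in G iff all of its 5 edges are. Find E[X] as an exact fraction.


K_10 has 10!/(2^{5}·5!) = 945 labelled perfect matchings.
For each such perfect matching H, let X_H = 1 if all 5 edges of H are present in G. Then P[X_H = 1] = p^{5} = (3/5)^{5} = 243/3125.
By linearity of expectation: E[X] = Σ_H E[X_H] = 945 · p^{5} = 945 · 243/3125 = 45927/625.
Numerically: E[X] ≈ 73.48.

E[X] = 945 · (3/5)^{5} = 45927/625 ≈ 73.48.


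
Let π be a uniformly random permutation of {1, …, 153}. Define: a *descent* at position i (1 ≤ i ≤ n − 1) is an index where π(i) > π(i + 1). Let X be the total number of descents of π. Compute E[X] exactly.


Write X = Σ X_I over i = 1, …, 152, with X_I the indicator of one descent.
There are 152 indicators.
For each fixed i, the pair (π(i), π(i+1)) is a uniformly random ordered pair of distinct values from {1, …, 153}; by symmetry P[π(i) > π(i+1)] = 1/2.
By linearity: E[X] = 152 · (1/2) = (153 − 1) · (1/2) = 76 ≈ 76.0000.

E[X] = 76 = 76.0000.


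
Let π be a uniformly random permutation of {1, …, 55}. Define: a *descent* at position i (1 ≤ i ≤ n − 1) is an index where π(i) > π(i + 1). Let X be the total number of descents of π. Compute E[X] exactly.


Write X = Σ X_I over i = 1, …, 54, with X_I the indicator of one descent.
There are 54 indicators.
For each fixed i, the pair (π(i), π(i+1)) is a uniformly random ordered pair of distinct values from {1, …, 55}; by symmetry P[π(i) > π(i+1)] = 1/2.
By linearity: E[X] = 54 · (1/2) = (55 − 1) · (1/2) = 27 ≈ 27.0000.

E[X] = 27 = 27.0000.


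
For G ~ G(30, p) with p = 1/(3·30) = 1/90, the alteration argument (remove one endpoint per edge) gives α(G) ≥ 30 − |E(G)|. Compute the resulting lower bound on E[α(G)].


E[|E(G)|] = C(30, 2)·p = 435 · (1/90) = 29/6.
E[α(G)] ≥ n − E[|E(G)|] = 30 − 29/6 = 151/6.
Numerically: ≈ 25.167.
(This is only a lower bound; the true E[α(G)] may be larger.)

E[α(G)] ≥ 151/6 ≈ 25.167.


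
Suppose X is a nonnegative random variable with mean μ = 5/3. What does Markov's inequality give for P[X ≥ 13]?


μ = E[X] = 5/3, a = 13.
Markov: P[X ≥ 13] ≤ μ/a = (5/3)/13 = 5/39.
Numerically: ≈ 0.12821.
(Since a = 13 > μ = 1.66667, the bound 5/39 is < 1 and informative.)

P[X ≥ 13] ≤ 5/39 ≈ 0.12821.


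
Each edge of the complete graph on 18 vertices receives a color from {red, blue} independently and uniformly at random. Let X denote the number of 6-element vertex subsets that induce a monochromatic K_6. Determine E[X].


Let X = Σ_S X_S over the C(18, 6) = 18564 subsets S of size 6, where X_S = 1 if the K_6 on S is monochromatic.
For a fixed S, the K_6 on S has C(6, 2) = 15 edges. P[all 15 edges red] = (1/2)^15, and likewise for blue, so P[monochromatic] = 2·(1/2)^15 = 2^{1 − 15} = 1/16384.
By linearity of expectation: E[X] = C(18, 6) · 2^{1 − 15} = 18564 · 1/16384 = 4641/4096.
Numerically: E[X] ≈ 1.13306.

E[X] = C(18,6)·2^(1−C(6,2)) = 4641/4096 ≈ 1.13306.


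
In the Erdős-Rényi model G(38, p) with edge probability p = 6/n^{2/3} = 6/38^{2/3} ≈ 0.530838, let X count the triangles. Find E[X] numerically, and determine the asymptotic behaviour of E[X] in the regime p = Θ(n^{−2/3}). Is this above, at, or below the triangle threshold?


Number of potential triangles: C(38, 3) = 8436.
Each occurs with probability p³ ≈ (0.530838)³ ≈ 1.49584488e-01.
By linearity: E[X] = C(38, 3)·p³ ≈ 8436 · 1.49584488e-01 ≈ 1261.894737.
Since α = 2/3 < 1, p = c/n^{2/3} ≫ 1/n is above the triangle threshold p ~ 1/n. Asymptotically E[X] ~ (c³/6)·n^{3(1−α)} = (6³/6)·n^{1} → ∞; triangles are abundant w.h.p.

E[X] ≈ 1261.894737; in regime p = Θ(1/n^{2/3}) E[X] diverges (above the triangle threshold p ~ 1/n).


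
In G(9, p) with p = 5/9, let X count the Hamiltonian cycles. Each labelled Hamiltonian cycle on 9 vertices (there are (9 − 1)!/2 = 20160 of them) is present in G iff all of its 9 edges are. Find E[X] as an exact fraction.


K_9 has (9 − 1)!/2 = 20160 labelled Hamiltonian cycles.
For each such Hamiltonian cycle H, let X_H = 1 if all 9 edges of H are present in G. Then P[X_H = 1] = p^{9} = (5/9)^{9} = 1953125/387420489.
By linearity: E[X] = Σ_H E[X_H] = 20160 · p^{9} = 20160 · 1953125/387420489 = 4375000000/43046721.
Numerically: E[X] ≈ 102.

E[X] = 20160 · (5/9)^{9} = 4375000000/43046721 ≈ 102.


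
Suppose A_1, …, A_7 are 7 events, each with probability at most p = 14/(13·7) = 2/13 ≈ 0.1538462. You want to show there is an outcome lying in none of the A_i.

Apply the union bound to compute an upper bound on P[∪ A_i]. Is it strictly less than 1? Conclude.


Union bound: P[∪_{i=1}^{7} A_i] ≤ Σ_i P[A_i] ≤ 7·p = 7·(2/13) = 14/13.
Numerically: 14/13 ≈ 1.0769231.
Is 14/13 < 1? NO.
Since the bound 14/13 is ≥ 1, the union bound is uninformative here; it does NOT by itself certify existence.

7·p = 14/13 ≈ 1.0769231; existence NOT certified by the union bound.


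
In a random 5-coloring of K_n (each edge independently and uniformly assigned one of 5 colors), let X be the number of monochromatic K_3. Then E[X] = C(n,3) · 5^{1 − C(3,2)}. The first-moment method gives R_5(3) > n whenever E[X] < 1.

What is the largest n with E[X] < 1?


We need C(n, 3) · 5^{1 − 3} < 1, i.e. C(n, 3) < 5^{3 − 1} = 25.
Check values of n near the boundary:
  n = 3: C(3, 3) = 1; 1 < 25? YES
  n = 4: C(4, 3) = 4; 4 < 25? YES
  n = 5: C(5, 3) = 10; 10 < 25? YES
  n = 6: C(6, 3) = 20; 20 < 25? YES
  n = 7: C(7, 3) = 35; 35 < 25? NO
The largest n with C(n, 3) < 25 is n = 6 (where E[X] = 4/5 ≈ 0.800000). Hence R_5(3) > 6, i.e. R_5(3) ≥ 7.

Largest n = 6; hence R_5(3) > 6.


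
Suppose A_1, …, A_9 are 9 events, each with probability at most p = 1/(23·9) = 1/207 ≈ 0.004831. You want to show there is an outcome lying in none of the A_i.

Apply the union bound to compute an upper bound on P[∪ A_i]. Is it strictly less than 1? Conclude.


Union bound: P[∪_{i=1}^{9} A_i] ≤ Σ_i P[A_i] ≤ 9·p = 9·(1/207) = 1/23.
Numerically: 1/23 ≈ 0.043478.
Is 1/23 < 1? YES.
Since P[∪ A_i] ≤ 1/23 < 1, the complement has P[∩ A_i^c] ≥ 1 − 1/23 = 22/23 > 0, so some outcome avoids every A_i.

9·p = 1/23 ≈ 0.043478; existence CERTIFIED by the union bound.


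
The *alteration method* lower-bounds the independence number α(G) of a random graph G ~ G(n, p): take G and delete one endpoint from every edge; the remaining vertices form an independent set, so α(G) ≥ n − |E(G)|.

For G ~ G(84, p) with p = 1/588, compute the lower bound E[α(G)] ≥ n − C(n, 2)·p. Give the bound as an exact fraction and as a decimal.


E[|E(G)|] = C(84, 2)·p = 3486 · (1/588) = 83/14.
E[α(G)] ≥ n − E[|E(G)|] = 84 − 83/14 = 1093/14.
Numerically: ≈ 78.0714.
(This is only a lower bound; the true E[α(G)] may be larger.)

E[α(G)] ≥ 1093/14 ≈ 78.0714.


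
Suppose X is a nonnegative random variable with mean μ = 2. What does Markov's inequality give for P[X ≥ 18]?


μ = E[X] = 2, a = 18.
Markov: P[X ≥ 18] ≤ μ/a = (2)/18 = 1/9.
Numerically: ≈ 0.111111.
(Since a = 18 > μ = 2.000000, the bound 1/9 is < 1 and informative.)

P[X ≥ 18] ≤ 1/9 ≈ 0.111111.


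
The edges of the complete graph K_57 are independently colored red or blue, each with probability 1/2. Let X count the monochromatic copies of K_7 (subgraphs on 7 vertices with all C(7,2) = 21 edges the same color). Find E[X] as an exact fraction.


Let X = Σ_S X_S over the C(57, 7) = 264385836 subsets S of size 7, where X_S = 1 if the K_7 on S is monochromatic.
For a fixed S, the K_7 on S has C(7, 2) = 21 edges. P[all 21 edges red] = (1/2)^21, and likewise for blue, so P[monochromatic] = 2·(1/2)^21 = 2^{1 − 21} = 1/1048576.
Summing: E[X] = C(57, 7) · 2^{1 − 21} = 264385836 · 1/1048576 = 66096459/262144.
Numerically: E[X] ≈ 252.13798.

E[X] = C(57,7)·2^(1−C(7,2)) = 66096459/262144 ≈ 252.13798.


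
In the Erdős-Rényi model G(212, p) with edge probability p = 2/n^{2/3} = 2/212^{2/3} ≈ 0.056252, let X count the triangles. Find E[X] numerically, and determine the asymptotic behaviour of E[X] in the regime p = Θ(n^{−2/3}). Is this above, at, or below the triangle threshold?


Number of potential triangles: C(212, 3) = 1565620.
Each occurs with probability p³ ≈ (0.056252)³ ≈ 1.7799929e-04.
By linearity: E[X] = C(212, 3)·p³ ≈ 1565620 · 1.7799929e-04 ≈ 278.67925.
Since α = 2/3 < 1, p = c/n^{2/3} ≫ 1/n is above the triangle threshold p ~ 1/n. Asymptotically E[X] ~ (c³/6)·n^{3(1−α)} = (2³/6)·n^{1} → ∞; triangles are abundant w.h.p.

E[X] ≈ 278.67925; in regime p = Θ(1/n^{2/3}) E[X] diverges (above the triangle threshold p ~ 1/n).


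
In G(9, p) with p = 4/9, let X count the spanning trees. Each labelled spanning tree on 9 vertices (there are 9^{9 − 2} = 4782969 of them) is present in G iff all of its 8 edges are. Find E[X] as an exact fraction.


K_9 has 9^{9 − 2} = 4782969 labelled spanning trees.
For each such spanning tree H, let X_H = 1 if all 8 edges of H are present in G. Then P[X_H = 1] = p^{8} = (4/9)^{8} = 65536/43046721.
By linearity: E[X] = Σ_H E[X_H] = 4782969 · p^{8} = 4782969 · 65536/43046721 = 65536/9.
Numerically: E[X] ≈ 7.28e+03.

E[X] = 4782969 · (4/9)^{8} = 65536/9 ≈ 7.28e+03.


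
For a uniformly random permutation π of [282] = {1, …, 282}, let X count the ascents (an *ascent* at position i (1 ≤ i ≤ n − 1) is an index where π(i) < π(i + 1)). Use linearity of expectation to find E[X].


Write X = Σ X_I over i = 1, …, 281, with X_I the indicator of one ascent.
There are 281 indicators.
For each fixed i, the pair (π(i), π(i+1)) is a uniformly random ordered pair of distinct values from {1, …, 282}; by symmetry P[π(i) < π(i+1)] = 1/2.
By linearity: E[X] = 281 · (1/2) = (282 − 1) · (1/2) = 281/2 ≈ 140.500000.

E[X] = 281/2 = 140.500000.


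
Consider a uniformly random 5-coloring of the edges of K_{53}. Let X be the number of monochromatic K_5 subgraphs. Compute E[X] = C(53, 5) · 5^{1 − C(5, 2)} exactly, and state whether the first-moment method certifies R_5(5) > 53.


E[X] = C(53, 5) · 5^{1 − 10} = 2869685 · 5^{−9} = 2869685/1953125.
As a reduced fraction: E[X] = 573937/390625 ≈ 1.469.
Is E[X] < 1? NO.
Since E[X] ≥ 1, the first-moment bound is inconclusive at n = 53; it does NOT by itself certify R_5(5) > 53.

E[X] = 573937/390625 ≈ 1.469; E[X] ≥ 1; first-moment method inconclusive here.


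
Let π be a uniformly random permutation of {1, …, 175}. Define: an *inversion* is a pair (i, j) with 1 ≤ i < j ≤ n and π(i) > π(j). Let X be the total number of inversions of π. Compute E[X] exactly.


Write X = Σ X_I over the C(175, 2) = 15225 pairs i < j, with X_I the indicator of one inversion.
There are 15225 indicators.
For each fixed pair i < j, the values π(i) and π(j) are two distinct elements of {1, …, 175} in uniformly random order; by symmetry P[π(i) > π(j)] = 1/2.
By linearity: E[X] = 15225 · (1/2) = C(175, 2) · (1/2) = 15225/2 = 15225/2 ≈ 7612.50000.

E[X] = 15225/2 = 7612.50000.


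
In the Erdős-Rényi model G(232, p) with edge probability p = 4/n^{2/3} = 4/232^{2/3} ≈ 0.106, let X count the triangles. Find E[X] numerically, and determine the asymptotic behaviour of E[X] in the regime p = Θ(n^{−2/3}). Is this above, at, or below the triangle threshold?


Number of potential triangles: C(232, 3) = 2054360.
Each occurs with probability p³ ≈ (0.106)³ ≈ 1.18906e-03.
By linearity: E[X] = C(232, 3)·p³ ≈ 2054360 · 1.18906e-03 ≈ 2442.759.
Since α = 2/3 < 1, p = c/n^{2/3} ≫ 1/n is above the triangle threshold p ~ 1/n. Asymptotically E[X] ~ (c³/6)·n^{3(1−α)} = (4³/6)·n^{1} → ∞; triangles are abundant w.h.p.

E[X] ≈ 2442.759; in regime p = Θ(1/n^{2/3}) E[X] diverges (above the triangle threshold p ~ 1/n).
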